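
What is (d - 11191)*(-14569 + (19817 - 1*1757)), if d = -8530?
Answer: -68846011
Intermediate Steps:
(d - 11191)*(-14569 + (19817 - 1*1757)) = (-8530 - 11191)*(-14569 + (19817 - 1*1757)) = -19721*(-14569 + (19817 - 1757)) = -19721*(-14569 + 18060) = -19721*3491 = -68846011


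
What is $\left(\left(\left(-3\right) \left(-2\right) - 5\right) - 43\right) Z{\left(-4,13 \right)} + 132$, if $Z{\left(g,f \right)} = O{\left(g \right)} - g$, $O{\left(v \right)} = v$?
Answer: $132$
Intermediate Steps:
$Z{\left(g,f \right)} = 0$ ($Z{\left(g,f \right)} = g - g = 0$)
$\left(\left(\left(-3\right) \left(-2\right) - 5\right) - 43\right) Z{\left(-4,13 \right)} + 132 = \left(\left(\left(-3\right) \left(-2\right) - 5\right) - 43\right) 0 + 132 = \left(\left(6 - 5\right) - 43\right) 0 + 132 = \left(1 - 43\right) 0 + 132 = \left(-42\right) 0 + 132 = 0 + 132 = 132$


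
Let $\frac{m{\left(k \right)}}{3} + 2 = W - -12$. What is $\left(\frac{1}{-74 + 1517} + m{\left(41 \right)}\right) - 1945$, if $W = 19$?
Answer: $- \frac{2681093}{1443} \approx -1858.0$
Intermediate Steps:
$m{\left(k \right)} = 87$ ($m{\left(k \right)} = -6 + 3 \left(19 - -12\right) = -6 + 3 \left(19 + 12\right) = -6 + 3 \cdot 31 = -6 + 93 = 87$)
$\left(\frac{1}{-74 + 1517} + m{\left(41 \right)}\right) - 1945 = \left(\frac{1}{-74 + 1517} + 87\right) - 1945 = \left(\frac{1}{1443} + 87\right) - 1945 = \frac{125542}{1443} - 1945 = - \frac{2681093}{1443}$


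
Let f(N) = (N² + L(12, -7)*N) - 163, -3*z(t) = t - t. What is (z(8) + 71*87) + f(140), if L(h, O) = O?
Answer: 24634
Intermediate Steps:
z(t) = 0 (z(t) = -(t - t)/3 = -⅓*0 = 0)
f(N) = -163 + N² - 7*N (f(N) = (N² - 7*N) - 163 = -163 + N² - 7*N)
(z(8) + 71*87) + f(140) = (0 + 71*87) + (-163 + 140² - 7*140) = (0 + 6177) + (-163 + 19600 - 980) = 6177 + 18457 = 24634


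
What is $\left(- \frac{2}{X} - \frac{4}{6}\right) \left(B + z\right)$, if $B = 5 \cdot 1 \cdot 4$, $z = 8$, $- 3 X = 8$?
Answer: $\frac{7}{3} \approx 2.3333$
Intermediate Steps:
$X = - \frac{8}{3}$ ($X = \left(- \frac{1}{3}\right) 8 = - \frac{8}{3} \approx -2.6667$)
$B = 20$ ($B = 5 \cdot 4 = 20$)
$\left(- \frac{2}{X} - \frac{4}{6}\right) \left(B + z\right) = \left(- \frac{2}{- \frac{8}{3}} - \frac{4}{6}\right) \left(20 + 8\right) = \left(\left(-2\right) \left(- \frac{3}{8}\right) - \frac{2}{3}\right) 28 = \left(\frac{3}{4} - \frac{2}{3}\right) 28 = \frac{1}{12} \cdot 28 = \frac{7}{3}$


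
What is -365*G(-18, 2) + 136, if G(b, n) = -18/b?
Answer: -229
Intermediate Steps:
-365*G(-18, 2) + 136 = -(-6570)/(-18) + 136 = -(-6570)*(-1)/18 + 136 = -365*1 + 136 = -365 + 136 = -229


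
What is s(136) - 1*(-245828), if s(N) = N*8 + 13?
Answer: 246929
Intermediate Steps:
s(N) = 13 + 8*N (s(N) = 8*N + 13 = 13 + 8*N)
s(136) - 1*(-245828) = (13 + 8*136) - 1*(-245828) = (13 + 1088) + 245828 = 1101 + 245828 = 246929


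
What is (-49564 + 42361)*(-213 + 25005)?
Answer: -178576776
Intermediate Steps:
(-49564 + 42361)*(-213 + 25005) = -7203*24792 = -178576776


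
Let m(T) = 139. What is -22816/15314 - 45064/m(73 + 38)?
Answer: -11181960/34333 ≈ -325.69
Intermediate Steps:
-22816/15314 - 45064/m(73 + 38) = -22816/15314 - 45064/139 = -22816*1/15314 - 45064*1/139 = -368/247 - 45064/139 = -11181960/34333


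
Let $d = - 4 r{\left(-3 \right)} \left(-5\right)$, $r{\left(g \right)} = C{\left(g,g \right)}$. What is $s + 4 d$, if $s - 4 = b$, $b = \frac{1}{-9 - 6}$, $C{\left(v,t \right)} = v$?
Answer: $- \frac{3541}{15} \approx -236.07$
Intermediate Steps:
$r{\left(g \right)} = g$
$b = - \frac{1}{15}$ ($b = \frac{1}{-15} = - \frac{1}{15} \approx -0.066667$)
$s = \frac{59}{15}$ ($s = 4 - \frac{1}{15} = \frac{59}{15} \approx 3.9333$)
$d = -60$ ($d = \left(-4\right) \left(-3\right) \left(-5\right) = 12 \left(-5\right) = -60$)
$s + 4 d = \frac{59}{15} + 4 \left(-60\right) = \frac{59}{15} - 240 = - \frac{3541}{15}$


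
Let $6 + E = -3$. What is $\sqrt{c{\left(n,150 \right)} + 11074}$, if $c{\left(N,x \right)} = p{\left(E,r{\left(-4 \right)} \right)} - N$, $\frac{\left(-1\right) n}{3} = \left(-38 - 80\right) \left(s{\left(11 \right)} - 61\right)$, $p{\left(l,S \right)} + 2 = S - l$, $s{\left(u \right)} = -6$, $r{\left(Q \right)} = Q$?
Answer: $\sqrt{34795} \approx 186.53$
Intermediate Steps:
$E = -9$ ($E = -6 - 3 = -9$)
$p{\left(l,S \right)} = -2 + S - l$ ($p{\left(l,S \right)} = -2 + \left(S - l\right) = -2 + S - l$)
$n = -23718$ ($n = - 3 \left(-38 - 80\right) \left(-6 - 61\right) = - 3 \left(\left(-118\right) \left(-67\right)\right) = \left(-3\right) 7906 = -23718$)
$c{\left(N,x \right)} = 3 - N$ ($c{\left(N,x \right)} = \left(-2 - 4 - -9\right) - N = \left(-2 - 4 + 9\right) - N = 3 - N$)
$\sqrt{c{\left(n,150 \right)} + 11074} = \sqrt{\left(3 - -23718\right) + 11074} = \sqrt{\left(3 + 23718\right) + 11074} = \sqrt{23721 + 11074} = \sqrt{34795}$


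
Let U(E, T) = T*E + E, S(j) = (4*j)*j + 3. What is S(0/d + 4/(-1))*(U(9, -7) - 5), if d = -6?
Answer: -3953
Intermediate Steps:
S(j) = 3 + 4*j² (S(j) = 4*j² + 3 = 3 + 4*j²)
U(E, T) = E + E*T (U(E, T) = E*T + E = E + E*T)
S(0/d + 4/(-1))*(U(9, -7) - 5) = (3 + 4*(0/(-6) + 4/(-1))²)*(9*(1 - 7) - 5) = (3 + 4*(0*(-⅙) + 4*(-1))²)*(9*(-6) - 5) = (3 + 4*(0 - 4)²)*(-54 - 5) = (3 + 4*(-4)²)*(-59) = (3 + 4*16)*(-59) = (3 + 64)*(-59) = 67*(-59) = -3953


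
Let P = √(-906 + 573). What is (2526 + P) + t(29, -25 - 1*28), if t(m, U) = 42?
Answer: 2568 + 3*I*√37 ≈ 2568.0 + 18.248*I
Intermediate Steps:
P = 3*I*√37 (P = √(-333) = 3*I*√37 ≈ 18.248*I)
(2526 + P) + t(29, -25 - 1*28) = (2526 + 3*I*√37) + 42 = 2568 + 3*I*√37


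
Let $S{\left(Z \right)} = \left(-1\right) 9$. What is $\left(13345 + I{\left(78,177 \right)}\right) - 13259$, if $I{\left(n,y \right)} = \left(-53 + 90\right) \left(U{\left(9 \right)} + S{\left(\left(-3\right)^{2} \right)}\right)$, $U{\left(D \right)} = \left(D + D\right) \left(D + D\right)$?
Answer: $11741$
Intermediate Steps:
$S{\left(Z \right)} = -9$
$U{\left(D \right)} = 4 D^{2}$ ($U{\left(D \right)} = 2 D 2 D = 4 D^{2}$)
$I{\left(n,y \right)} = 11655$ ($I{\left(n,y \right)} = \left(-53 + 90\right) \left(4 \cdot 9^{2} - 9\right) = 37 \left(4 \cdot 81 - 9\right) = 37 \left(324 - 9\right) = 37 \cdot 315 = 11655$)
$\left(13345 + I{\left(78,177 \right)}\right) - 13259 = \left(13345 + 11655\right) - 13259 = 25000 - 13259 = 11741$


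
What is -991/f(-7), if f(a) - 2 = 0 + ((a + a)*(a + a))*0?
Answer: -991/2 ≈ -495.50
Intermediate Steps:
f(a) = 2 (f(a) = 2 + (0 + ((a + a)*(a + a))*0) = 2 + (0 + ((2*a)*(2*a))*0) = 2 + (0 + (4*a²)*0) = 2 + (0 + 0) = 2 + 0 = 2)
-991/f(-7) = -991/2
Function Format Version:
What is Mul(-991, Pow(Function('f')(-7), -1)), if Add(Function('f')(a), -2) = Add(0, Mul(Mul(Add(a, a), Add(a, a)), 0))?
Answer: Rational(-991, 2) ≈ -495.50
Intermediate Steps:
Function('f')(a) = 2 (Function('f')(a) = Add(2, Add(0, Mul(Mul(Add(a, a), Add(a, a)), 0))) = Add(2, Add(0, Mul(Mul(Mul(2, a), Mul(2, a)), 0))) = Add(2, Add(0, Mul(Mul(4, Pow(a, 2)), 0))) = Add(2, Add(0, 0)) = Add(2, 0) = 2)
Mul(-991, Pow(Function('f')(-7), -1)) = Mul(-991, Pow(2, -1)) = Mul(-991, Rational(1, 2)) = Rational(-991, 2)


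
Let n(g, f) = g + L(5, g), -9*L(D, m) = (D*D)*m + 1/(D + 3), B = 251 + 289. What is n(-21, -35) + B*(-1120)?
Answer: -43542913/72 ≈ -6.0476e+5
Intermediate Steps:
B = 540
L(D, m) = -1/(9*(3 + D)) - m*D²/9 (L(D, m) = -((D*D)*m + 1/(D + 3))/9 = -(D²*m + 1/(3 + D))/9 = -(m*D² + 1/(3 + D))/9 = -(1/(3 + D) + m*D²)/9 = -1/(9*(3 + D)) - m*D²/9)
n(g, f) = -1/72 - 16*g/9 (n(g, f) = g + (-1 - 1*g*5³ - 3*g*5²)/(9*(3 + 5)) = g + (⅑)*(-1 - 1*g*125 - 3*g*25)/8 = g + (⅑)*(⅛)*(-1 - 125*g - 75*g) = g + (⅑)*(⅛)*(-1 - 200*g) = g + (-1/72 - 25*g/9) = -1/72 - 16*g/9)
n(-21, -35) + B*(-1120) = (-1/72 - 16/9*(-21)) + 540*(-1120) = (-1/72 + 112/3) - 604800 = 2687/72 - 604800 = -43542913/72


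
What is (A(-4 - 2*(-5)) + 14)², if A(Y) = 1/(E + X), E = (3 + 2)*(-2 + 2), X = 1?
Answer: 225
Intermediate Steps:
E = 0 (E = 5*0 = 0)
A(Y) = 1 (A(Y) = 1/(0 + 1) = 1/1 = 1)
(A(-4 - 2*(-5)) + 14)² = (1 + 14)² = 15² = 225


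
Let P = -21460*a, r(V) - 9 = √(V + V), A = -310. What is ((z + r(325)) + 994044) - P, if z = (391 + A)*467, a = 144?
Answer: 4122120 + 5*√26 ≈ 4.1221e+6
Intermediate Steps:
r(V) = 9 + √2*√V (r(V) = 9 + √(V + V) = 9 + √(2*V) = 9 + √2*√V)
z = 37827 (z = (391 - 310)*467 = 81*467 = 37827)
P = -3090240 (P = -21460*144 = -3090240)
((z + r(325)) + 994044) - P = ((37827 + (9 + √2*√325)) + 994044) - 1*(-3090240) = ((37827 + (9 + √2*(5*√13))) + 994044) + 3090240 = ((37827 + (9 + 5*√26)) + 994044) + 3090240 = ((37836 + 5*√26) + 994044) + 3090240 = (1031880 + 5*√26) + 3090240 = 4122120 + 5*√26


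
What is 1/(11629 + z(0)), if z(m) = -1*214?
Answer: 1/11415 ≈ 8.7604e-5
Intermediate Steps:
z(m) = -214
1/(11629 + z(0)) = 1/(11629 - 214) = 1/11415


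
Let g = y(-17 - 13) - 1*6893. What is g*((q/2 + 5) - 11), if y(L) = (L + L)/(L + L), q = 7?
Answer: 17230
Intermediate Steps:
y(L) = 1 (y(L) = (2*L)/((2*L)) = (2*L)*(1/(2*L)) = 1)
g = -6892 (g = 1 - 1*6893 = 1 - 6893 = -6892)
g*((q/2 + 5) - 11) = -6892*((7/2 + 5) - 11) = -6892*(17/2 - 11) = -6892*(-5/2) = 17230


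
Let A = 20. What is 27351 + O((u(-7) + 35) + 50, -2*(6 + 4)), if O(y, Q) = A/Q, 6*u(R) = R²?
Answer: 27350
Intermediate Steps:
u(R) = R²/6
O(y, Q) = 20/Q
27351 + O((u(-7) + 35) + 50, -2*(6 + 4)) = 27351 + 20/((-2*(6 + 4))) = 27351 + 20/((-2*10)) = 27351 + 20/(-20) = 27351 + 20*(-1/20) = 27351 - 1 = 27350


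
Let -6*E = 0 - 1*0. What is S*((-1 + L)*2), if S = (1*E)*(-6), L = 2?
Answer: 0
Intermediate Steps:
E = 0 (E = -(0 - 1*0)/6 = -(0 + 0)/6 = -⅙*0 = 0)
S = 0 (S = (1*0)*(-6) = 0*(-6) = 0)
S*((-1 + L)*2) = 0*((-1 + 2)*2) = 0*(1*2) = 0*2 = 0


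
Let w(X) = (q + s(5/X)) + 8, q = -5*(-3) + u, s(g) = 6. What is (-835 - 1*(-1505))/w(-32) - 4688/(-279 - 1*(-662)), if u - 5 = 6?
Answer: 6909/1532 ≈ 4.5098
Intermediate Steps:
u = 11 (u = 5 + 6 = 11)
q = 26 (q = -5*(-3) + 11 = 15 + 11 = 26)
w(X) = 40 (w(X) = (26 + 6) + 8 = 32 + 8 = 40)
(-835 - 1*(-1505))/w(-32) - 4688/(-279 - 1*(-662)) = (-835 - 1*(-1505))/40 - 4688/(-279 - 1*(-662)) = (-835 + 1505)*(1/40) - 4688/(-279 + 662) = 670*(1/40) - 4688/383 = 67/4 - 4688*1/383 = 67/4 - 4688/383 = 6909/1532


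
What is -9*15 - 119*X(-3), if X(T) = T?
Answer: 222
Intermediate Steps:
-9*15 - 119*X(-3) = -9*15 - 119*(-3) = -135 + 357 = 222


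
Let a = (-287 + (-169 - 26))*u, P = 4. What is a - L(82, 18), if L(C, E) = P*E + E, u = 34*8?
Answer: -131194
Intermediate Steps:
u = 272
L(C, E) = 5*E (L(C, E) = 4*E + E = 5*E)
a = -131104 (a = (-287 + (-169 - 26))*272 = (-287 - 195)*272 = -482*272 = -131104)
a - L(82, 18) = -131104 - 5*18 = -131104 - 1*90 = -131104 - 90 = -131194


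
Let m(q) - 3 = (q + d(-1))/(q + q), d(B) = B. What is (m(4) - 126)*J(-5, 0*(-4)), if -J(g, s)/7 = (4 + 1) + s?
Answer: 34335/8 ≈ 4291.9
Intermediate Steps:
J(g, s) = -35 - 7*s (J(g, s) = -7*((4 + 1) + s) = -7*(5 + s) = -35 - 7*s)
m(q) = 3 + (-1 + q)/(2*q) (m(q) = 3 + (q - 1)/(q + q) = 3 + (-1 + q)/((2*q)) = 3 + (-1 + q)*(1/(2*q)) = 3 + (-1 + q)/(2*q))
(m(4) - 126)*J(-5, 0*(-4)) = ((½)*(-1 + 7*4)/4 - 126)*(-35 - 0*(-4)) = ((½)*(¼)*(-1 + 28) - 126)*(-35 - 7*0) = ((½)*(¼)*27 - 126)*(-35 + 0) = (27/8 - 126)*(-35) = -981/8*(-35) = 34335/8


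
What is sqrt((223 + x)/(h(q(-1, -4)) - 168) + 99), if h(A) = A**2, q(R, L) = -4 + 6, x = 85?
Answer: sqrt(163262)/41 ≈ 9.8550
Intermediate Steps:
q(R, L) = 2
sqrt((223 + x)/(h(q(-1, -4)) - 168) + 99) = sqrt((223 + 85)/(2**2 - 168) + 99) = sqrt(308/(4 - 168) + 99) = sqrt(308/(-164) + 99) = sqrt(308*(-1/164) + 99) = sqrt(-77/41 + 99) = sqrt(3982/41) = sqrt(163262)/41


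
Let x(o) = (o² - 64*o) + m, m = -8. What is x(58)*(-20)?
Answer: 7120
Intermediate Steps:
x(o) = -8 + o² - 64*o (x(o) = (o² - 64*o) - 8 = -8 + o² - 64*o)
x(58)*(-20) = (-8 + 58² - 64*58)*(-20) = (-8 + 3364 - 3712)*(-20) = -356*(-20) = 7120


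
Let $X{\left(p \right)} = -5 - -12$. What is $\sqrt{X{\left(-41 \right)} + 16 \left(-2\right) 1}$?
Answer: $5 i \approx 5.0 i$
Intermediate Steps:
$X{\left(p \right)} = 7$ ($X{\left(p \right)} = -5 + 12 = 7$)
$\sqrt{X{\left(-41 \right)} + 16 \left(-2\right) 1} = \sqrt{7 + 16 \left(-2\right) 1} = \sqrt{7 - 32} = \sqrt{-25} = 5 i$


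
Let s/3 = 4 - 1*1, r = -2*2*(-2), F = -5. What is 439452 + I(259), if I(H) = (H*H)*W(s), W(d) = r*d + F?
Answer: 4933879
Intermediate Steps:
r = 8 (r = -4*(-2) = 8)
s = 9 (s = 3*(4 - 1*1) = 3*(4 - 1) = 3*3 = 9)
W(d) = -5 + 8*d (W(d) = 8*d - 5 = -5 + 8*d)
I(H) = 67*H² (I(H) = (H*H)*(-5 + 8*9) = H²*(-5 + 72) = H²*67 = 67*H²)
439452 + I(259) = 439452 + 67*259² = 439452 + 67*67081 = 439452 + 4494427 = 4933879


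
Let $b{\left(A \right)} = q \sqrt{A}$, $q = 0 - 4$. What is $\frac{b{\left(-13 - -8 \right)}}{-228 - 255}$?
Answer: $\frac{4 i \sqrt{5}}{483} \approx 0.018518 i$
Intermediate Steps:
$q = -4$ ($q = 0 - 4 = -4$)
$b{\left(A \right)} = - 4 \sqrt{A}$
$\frac{b{\left(-13 - -8 \right)}}{-228 - 255} = \frac{\left(-4\right) \sqrt{-13 - -8}}{-228 - 255} = \frac{\left(-4\right) \sqrt{-13 + 8}}{-228 - 255} = \frac{\left(-4\right) \sqrt{-5}}{-483} = - 4 i \sqrt{5} \left(- \frac{1}{483}\right) = \frac{4 i \sqrt{5}}{483}$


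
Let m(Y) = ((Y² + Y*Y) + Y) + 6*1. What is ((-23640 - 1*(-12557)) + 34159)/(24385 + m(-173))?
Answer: 5769/21019 ≈ 0.27447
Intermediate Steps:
m(Y) = 6 + Y + 2*Y² (m(Y) = ((Y² + Y²) + Y) + 6 = (2*Y² + Y) + 6 = (Y + 2*Y²) + 6 = 6 + Y + 2*Y²)
((-23640 - 1*(-12557)) + 34159)/(24385 + m(-173)) = ((-23640 - 1*(-12557)) + 34159)/(24385 + (6 - 173 + 2*(-173)²)) = ((-23640 + 12557) + 34159)/(24385 + (6 - 173 + 2*29929)) = (-11083 + 34159)/(24385 + (6 - 173 + 59858)) = 23076/(24385 + 59691) = 23076/84076 = 23076*(1/84076) = 5769/21019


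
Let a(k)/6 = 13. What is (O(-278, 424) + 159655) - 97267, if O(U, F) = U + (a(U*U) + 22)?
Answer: 62210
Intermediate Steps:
a(k) = 78 (a(k) = 6*13 = 78)
O(U, F) = 100 + U (O(U, F) = U + (78 + 22) = U + 100 = 100 + U)
(O(-278, 424) + 159655) - 97267 = ((100 - 278) + 159655) - 97267 = (-178 + 159655) - 97267 = 159477 - 97267 = 62210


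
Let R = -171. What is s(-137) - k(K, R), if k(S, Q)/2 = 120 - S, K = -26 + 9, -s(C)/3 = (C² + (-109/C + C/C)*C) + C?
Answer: -55432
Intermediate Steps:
s(C) = -3*C - 3*C² - 3*C*(1 - 109/C) (s(C) = -3*((C² + (-109/C + C/C)*C) + C) = -3*((C² + (-109/C + 1)*C) + C) = -3*((C² + (1 - 109/C)*C) + C) = -3*((C² + C*(1 - 109/C)) + C) = -3*(C + C² + C*(1 - 109/C)) = -3*C - 3*C² - 3*C*(1 - 109/C))
K = -17
k(S, Q) = 240 - 2*S (k(S, Q) = 2*(120 - S) = 240 - 2*S)
s(-137) - k(K, R) = (327 - 6*(-137) - 3*(-137)²) - (240 - 2*(-17)) = (327 + 822 - 3*18769) - (240 + 34) = (327 + 822 - 56307) - 1*274 = -55158 - 274 = -55432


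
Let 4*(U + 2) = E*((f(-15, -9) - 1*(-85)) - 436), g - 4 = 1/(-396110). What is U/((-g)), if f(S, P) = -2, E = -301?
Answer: -21042353475/3168878 ≈ -6640.3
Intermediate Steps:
g = 1584439/396110 (g = 4 + 1/(-396110) = 4 - 1/396110 = 1584439/396110 ≈ 4.0000)
U = 106245/4 (U = -2 + (-301*((-2 - 1*(-85)) - 436))/4 = -2 + (-301*((-2 + 85) - 436))/4 = -2 + (-301*(83 - 436))/4 = -2 + (-301*(-353))/4 = -2 + (¼)*106253 = -2 + 106253/4 = 106245/4 ≈ 26561.)
U/((-g)) = 106245/(4*((-1*1584439/396110))) = 106245/(4*(-1584439/396110)) = (106245/4)*(-396110/1584439) = -21042353475/3168878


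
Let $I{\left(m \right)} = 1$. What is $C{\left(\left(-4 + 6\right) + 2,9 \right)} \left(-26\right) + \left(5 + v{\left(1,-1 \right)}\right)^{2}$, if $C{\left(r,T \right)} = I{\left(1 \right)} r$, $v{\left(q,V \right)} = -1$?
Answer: $-88$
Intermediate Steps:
$C{\left(r,T \right)} = r$ ($C{\left(r,T \right)} = 1 r = r$)
$C{\left(\left(-4 + 6\right) + 2,9 \right)} \left(-26\right) + \left(5 + v{\left(1,-1 \right)}\right)^{2} = \left(\left(-4 + 6\right) + 2\right) \left(-26\right) + \left(5 - 1\right)^{2} = \left(2 + 2\right) \left(-26\right) + 4^{2} = 4 \left(-26\right) + 16 = -104 + 16 = -88$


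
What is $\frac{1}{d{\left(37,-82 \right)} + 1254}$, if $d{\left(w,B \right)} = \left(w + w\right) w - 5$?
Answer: $\frac{1}{3987} \approx 0.00025081$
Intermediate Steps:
$d{\left(w,B \right)} = -5 + 2 w^{2}$ ($d{\left(w,B \right)} = 2 w w - 5 = 2 w^{2} - 5 = -5 + 2 w^{2}$)
$\frac{1}{d{\left(37,-82 \right)} + 1254} = \frac{1}{\left(-5 + 2 \cdot 37^{2}\right) + 1254} = \frac{1}{\left(-5 + 2 \cdot 1369\right) + 1254} = \frac{1}{\left(-5 + 2738\right) + 1254} = \frac{1}{2733 + 1254} = \frac{1}{3987}$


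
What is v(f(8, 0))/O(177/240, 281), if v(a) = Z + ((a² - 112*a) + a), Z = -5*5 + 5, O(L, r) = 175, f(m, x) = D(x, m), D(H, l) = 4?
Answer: -64/25 ≈ -2.5600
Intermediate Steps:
f(m, x) = 4
Z = -20 (Z = -25 + 5 = -20)
v(a) = -20 + a² - 111*a (v(a) = -20 + ((a² - 112*a) + a) = -20 + (a² - 111*a) = -20 + a² - 111*a)
v(f(8, 0))/O(177/240, 281) = (-20 + 4² - 111*4)/175 = (-20 + 16 - 444)*(1/175) = -448*1/175 = -64/25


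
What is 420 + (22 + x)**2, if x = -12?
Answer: 520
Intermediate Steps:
420 + (22 + x)**2 = 420 + (22 - 12)**2 = 420 + 10**2 = 420 + 100 = 520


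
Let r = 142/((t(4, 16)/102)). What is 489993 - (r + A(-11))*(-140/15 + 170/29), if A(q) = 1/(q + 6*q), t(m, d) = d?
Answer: 6607026977/13398 ≈ 4.9314e+5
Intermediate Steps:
A(q) = 1/(7*q)
r = 3621/4 (r = 142/((16/102)) = 142/((16*(1/102))) = 142/(8/51) = 142*(51/8) = 3621/4 ≈ 905.25)
489993 - (r + A(-11))*(-140/15 + 170/29) = 489993 - (3621/4 + (⅐)/(-11))*(-140/15 + 170/29) = 489993 - (3621/4 + (⅐)*(-1/11))*(-140*1/15 + 170*(1/29)) = 489993 - (3621/4 - 1/77)*(-28/3 + 170/29) = 489993 - 278813*(-302)/(308*87) = 489993 - 1*(-42100763/13398) = 489993 + 42100763/13398 = 6607026977/13398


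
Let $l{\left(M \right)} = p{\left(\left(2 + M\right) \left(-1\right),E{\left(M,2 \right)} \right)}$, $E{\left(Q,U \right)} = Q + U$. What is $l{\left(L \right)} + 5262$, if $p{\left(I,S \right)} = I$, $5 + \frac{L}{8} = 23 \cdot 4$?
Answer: $4564$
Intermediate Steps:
$L = 696$ ($L = -40 + 8 \cdot 23 \cdot 4 = -40 + 8 \cdot 92 = -40 + 736 = 696$)
$l{\left(M \right)} = -2 - M$ ($l{\left(M \right)} = \left(2 + M\right) \left(-1\right) = -2 - M$)
$l{\left(L \right)} + 5262 = \left(-2 - 696\right) + 5262 = -698 + 5262 = 4564$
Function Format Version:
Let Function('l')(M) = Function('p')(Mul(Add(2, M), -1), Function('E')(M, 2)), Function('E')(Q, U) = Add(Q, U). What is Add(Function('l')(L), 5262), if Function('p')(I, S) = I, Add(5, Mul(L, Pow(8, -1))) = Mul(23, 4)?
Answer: 4564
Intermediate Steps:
L = 696 (L = Add(-40, Mul(8, Mul(23, 4))) = Add(-40, Mul(8, 92)) = Add(-40, 736) = 696)
Function('l')(M) = Add(-2, Mul(-1, M)) (Function('l')(M) = Mul(Add(2, M), -1) = Add(-2, Mul(-1, M)))
Add(Function('l')(L), 5262) = Add(Add(-2, Mul(-1, 696)), 5262) = Add(Add(-2, -696), 5262) = Add(-698, 5262) = 4564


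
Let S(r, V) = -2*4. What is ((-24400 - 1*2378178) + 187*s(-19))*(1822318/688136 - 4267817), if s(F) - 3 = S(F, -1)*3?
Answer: 3533756097509122485/344068 ≈ 1.0271e+13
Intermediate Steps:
S(r, V) = -8
s(F) = -21 (s(F) = 3 - 8*3 = 3 - 24 = -21)
((-24400 - 1*2378178) + 187*s(-19))*(1822318/688136 - 4267817) = ((-24400 - 1*2378178) + 187*(-21))*(1822318/688136 - 4267817) = ((-24400 - 2378178) - 3927)*(1822318*(1/688136) - 4267817) = (-2402578 - 3927)*(911159/344068 - 4267817) = -2406505*(-1468418348397/344068) = 3533756097509122485/344068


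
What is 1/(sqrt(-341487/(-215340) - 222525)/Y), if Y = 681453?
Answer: -454302*I*sqrt(286630651891095)/5324243557 ≈ -1444.6*I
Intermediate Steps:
1/(sqrt(-341487/(-215340) - 222525)/Y) = 1/(sqrt(-341487/(-215340) - 222525)/681453) = 1/(sqrt(-341487*(-1/215340) - 222525)*(1/681453)) = 1/(sqrt(113829/71780 - 222525)*(1/681453)) = 1/(sqrt(-15972730671/71780)*(1/681453)) = 1/((I*sqrt(286630651891095)/35890)*(1/681453)) = 1/(I*sqrt(286630651891095)/24457348170) = -454302*I*sqrt(286630651891095)/5324243557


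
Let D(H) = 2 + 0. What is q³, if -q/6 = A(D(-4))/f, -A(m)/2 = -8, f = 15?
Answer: -32768/125 ≈ -262.14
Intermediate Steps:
D(H) = 2
A(m) = 16 (A(m) = -2*(-8) = 16)
q = -32/5 (q = -96/15 = -6*16/15 = -32/5 ≈ -6.4000)
q³ = (-32/5)³ = -32768/125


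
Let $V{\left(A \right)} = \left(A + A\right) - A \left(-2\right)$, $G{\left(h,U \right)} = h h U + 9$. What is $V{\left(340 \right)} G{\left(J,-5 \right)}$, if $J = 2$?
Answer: $-14960$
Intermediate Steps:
$G{\left(h,U \right)} = 9 + U h^{2}$ ($G{\left(h,U \right)} = h^{2} U + 9 = U h^{2} + 9 = 9 + U h^{2}$)
$V{\left(A \right)} = 4 A$ ($V{\left(A \right)} = 2 A - - 2 A = 2 A + 2 A = 4 A$)
$V{\left(340 \right)} G{\left(J,-5 \right)} = 4 \cdot 340 \left(9 - 5 \cdot 2^{2}\right) = 1360 \left(9 - 20\right) = 1360 \left(-11\right) = -14960$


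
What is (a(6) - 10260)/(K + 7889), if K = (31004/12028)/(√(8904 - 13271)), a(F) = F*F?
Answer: -961617851269999/741999533338662 - 71948489*I*√4367/741999533338662 ≈ -1.296 - 6.4078e-6*I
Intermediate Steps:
a(F) = F²
K = -7751*I*√4367/13131569 (K = (31004*(1/12028))/(√(-4367)) = 7751/(3007*((I*√4367))) = 7751*(-I*√4367/4367)/3007 = -7751*I*√4367/13131569 ≈ -0.039006*I)
(a(6) - 10260)/(K + 7889) = (6² - 10260)/(-7751*I*√4367/13131569 + 7889) = (36 - 10260)/(7889 - 7751*I*√4367/13131569) = -10224/(7889 - 7751*I*√4367/13131569)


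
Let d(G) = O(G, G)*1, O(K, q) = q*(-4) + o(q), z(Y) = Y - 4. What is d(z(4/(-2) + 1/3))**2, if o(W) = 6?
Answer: 7396/9 ≈ 821.78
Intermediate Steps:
z(Y) = -4 + Y
O(K, q) = 6 - 4*q (O(K, q) = q*(-4) + 6 = -4*q + 6 = 6 - 4*q)
d(G) = 6 - 4*G (d(G) = (6 - 4*G)*1 = 6 - 4*G)
d(z(4/(-2) + 1/3))**2 = (6 - 4*(-4 + (4/(-2) + 1/3)))**2 = (6 - 4*(-4 + (4*(-1/2) + 1*(1/3))))**2 = (6 - 4*(-4 + (-2 + 1/3)))**2 = (6 - 4*(-4 - 5/3))**2 = (6 - 4*(-17/3))**2 = (6 + 68/3)**2 = (86/3)**2 = 7396/9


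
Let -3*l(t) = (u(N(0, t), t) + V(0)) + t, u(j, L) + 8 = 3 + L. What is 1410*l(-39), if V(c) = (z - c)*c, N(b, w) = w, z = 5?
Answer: 39010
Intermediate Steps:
V(c) = c*(5 - c) (V(c) = (5 - c)*c = c*(5 - c))
u(j, L) = -5 + L (u(j, L) = -8 + (3 + L) = -5 + L)
l(t) = 5/3 - 2*t/3 (l(t) = -(((-5 + t) + 0*(5 - 1*0)) + t)/3 = -(((-5 + t) + 0*(5 + 0)) + t)/3 = -(((-5 + t) + 0*5) + t)/3 = -(((-5 + t) + 0) + t)/3 = -((-5 + t) + t)/3 = -(-5 + 2*t)/3 = 5/3 - 2*t/3)
1410*l(-39) = 1410*(5/3 - ⅔*(-39)) = 1410*(5/3 + 26) = 1410*(83/3) = 39010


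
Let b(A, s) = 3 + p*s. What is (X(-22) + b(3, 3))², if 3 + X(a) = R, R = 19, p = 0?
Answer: 361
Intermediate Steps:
b(A, s) = 3 (b(A, s) = 3 + 0*s = 3 + 0 = 3)
X(a) = 16 (X(a) = -3 + 19 = 16)
(X(-22) + b(3, 3))² = (16 + 3)² = 19² = 361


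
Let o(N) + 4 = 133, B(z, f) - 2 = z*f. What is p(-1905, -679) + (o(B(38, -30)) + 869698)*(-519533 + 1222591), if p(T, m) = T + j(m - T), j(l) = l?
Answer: 611538830287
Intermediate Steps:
B(z, f) = 2 + f*z (B(z, f) = 2 + z*f = 2 + f*z)
o(N) = 129 (o(N) = -4 + 133 = 129)
p(T, m) = m (p(T, m) = T + (m - T) = m)
p(-1905, -679) + (o(B(38, -30)) + 869698)*(-519533 + 1222591) = -679 + (129 + 869698)*(-519533 + 1222591) = -679 + 869827*703058 = -679 + 611538830966 = 611538830287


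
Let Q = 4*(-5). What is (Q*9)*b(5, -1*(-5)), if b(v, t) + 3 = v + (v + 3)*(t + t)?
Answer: -14760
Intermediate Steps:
b(v, t) = -3 + v + 2*t*(3 + v) (b(v, t) = -3 + (v + (v + 3)*(t + t)) = -3 + (v + (3 + v)*(2*t)) = -3 + (v + 2*t*(3 + v)) = -3 + v + 2*t*(3 + v))
Q = -20
(Q*9)*b(5, -1*(-5)) = (-20*9)*(-3 + 5 + 6*(-1*(-5)) + 2*(-1*(-5))*5) = -180*(-3 + 5 + 6*5 + 2*5*5) = -180*(-3 + 5 + 30 + 50) = -180*82 = -14760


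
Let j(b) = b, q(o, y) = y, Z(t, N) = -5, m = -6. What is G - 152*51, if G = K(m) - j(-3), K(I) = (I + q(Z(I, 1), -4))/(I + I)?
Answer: -46489/6 ≈ -7748.2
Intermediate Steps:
K(I) = (-4 + I)/(2*I) (K(I) = (I - 4)/(I + I) = (-4 + I)/((2*I)) = (-4 + I)*(1/(2*I)) = (-4 + I)/(2*I))
G = 23/6 (G = (1/2)*(-4 - 6)/(-6) - 1*(-3) = (1/2)*(-1/6)*(-10) + 3 = 5/6 + 3 = 23/6 ≈ 3.8333)
G - 152*51 = 23/6 - 152*51 = 23/6 - 7752 = -46489/6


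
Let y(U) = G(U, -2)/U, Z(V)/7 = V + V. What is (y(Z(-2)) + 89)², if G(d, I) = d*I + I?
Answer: 1485961/196 ≈ 7581.4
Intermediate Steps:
G(d, I) = I + I*d (G(d, I) = I*d + I = I + I*d)
Z(V) = 14*V (Z(V) = 7*(V + V) = 7*(2*V) = 14*V)
y(U) = (-2 - 2*U)/U (y(U) = (-2*(1 + U))/U = (-2 - 2*U)/U)
(y(Z(-2)) + 89)² = ((-2 - 2/(14*(-2))) + 89)² = ((-2 - 2/(-28)) + 89)² = ((-2 - 2*(-1/28)) + 89)² = ((-2 + 1/14) + 89)² = (-27/14 + 89)² = (1219/14)² = 1485961/196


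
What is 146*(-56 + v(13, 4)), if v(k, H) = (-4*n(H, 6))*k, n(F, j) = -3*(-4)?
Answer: -99280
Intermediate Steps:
n(F, j) = 12
v(k, H) = -48*k (v(k, H) = (-4*12)*k = -48*k)
146*(-56 + v(13, 4)) = 146*(-56 - 48*13) = 146*(-56 - 624) = 146*(-680) = -99280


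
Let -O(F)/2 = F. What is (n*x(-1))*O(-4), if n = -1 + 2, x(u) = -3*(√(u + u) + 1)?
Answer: -24 - 24*I*√2 ≈ -24.0 - 33.941*I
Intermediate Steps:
O(F) = -2*F
x(u) = -3 - 3*√2*√u (x(u) = -3*(√(2*u) + 1) = -3*(√2*√u + 1) = -3*(1 + √2*√u) = -3 - 3*√2*√u)
n = 1
(n*x(-1))*O(-4) = (1*(-3 - 3*√2*√(-1)))*(-2*(-4)) = (1*(-3 - 3*√2*I))*8 = (1*(-3 - 3*I*√2))*8 = (-3 - 3*I*√2)*8 = -24 - 24*I*√2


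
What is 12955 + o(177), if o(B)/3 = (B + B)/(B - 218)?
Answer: 530093/41 ≈ 12929.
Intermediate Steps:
o(B) = 6*B/(-218 + B) (o(B) = 3*((B + B)/(B - 218)) = 3*((2*B)/(-218 + B)) = 3*(2*B/(-218 + B)) = 6*B/(-218 + B))
12955 + o(177) = 12955 + 6*177/(-218 + 177) = 12955 + 6*177/(-41) = 12955 + 6*177*(-1/41) = 12955 - 1062/41 = 530093/41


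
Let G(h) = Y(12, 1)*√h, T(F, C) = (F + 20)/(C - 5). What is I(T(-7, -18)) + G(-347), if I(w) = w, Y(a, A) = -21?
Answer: -13/23 - 21*I*√347 ≈ -0.56522 - 391.19*I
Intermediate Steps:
T(F, C) = (20 + F)/(-5 + C)
G(h) = -21*√h
I(T(-7, -18)) + G(-347) = (20 - 7)/(-5 - 18) - 21*I*√347 = 13/(-23) - 21*I*√347 = -1/23*13 - 21*I*√347 = -13/23 - 21*I*√347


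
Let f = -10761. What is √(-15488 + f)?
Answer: I*√26249 ≈ 162.02*I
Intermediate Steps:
√(-15488 + f) = √(-15488 - 10761) = √(-26249) = I*√26249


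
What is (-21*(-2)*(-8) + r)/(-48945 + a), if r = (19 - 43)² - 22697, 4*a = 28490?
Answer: 44914/83645 ≈ 0.53696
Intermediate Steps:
a = 14245/2 (a = (¼)*28490 = 14245/2 ≈ 7122.5)
r = -22121 (r = (-24)² - 22697 = 576 - 22697 = -22121)
(-21*(-2)*(-8) + r)/(-48945 + a) = (-21*(-2)*(-8) - 22121)/(-48945 + 14245/2) = (42*(-8) - 22121)/(-83645/2) = (-336 - 22121)*(-2/83645) = -22457*(-2/83645) = 44914/83645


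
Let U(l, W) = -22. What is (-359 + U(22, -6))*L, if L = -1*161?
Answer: 61341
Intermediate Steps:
L = -161
(-359 + U(22, -6))*L = (-359 - 22)*(-161) = -381*(-161) = 61341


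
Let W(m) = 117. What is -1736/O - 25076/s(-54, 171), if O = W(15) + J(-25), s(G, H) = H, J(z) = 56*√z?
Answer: -2343955916/15747219 + 486080*I/92089 ≈ -148.85 + 5.2784*I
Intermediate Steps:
O = 117 + 280*I (O = 117 + 56*√(-25) = 117 + 56*(5*I) = 117 + 280*I ≈ 117.0 + 280.0*I)
-1736/O - 25076/s(-54, 171) = -1736*(117 - 280*I)/92089 - 25076/171 = -25076/171 - 1736*(117 - 280*I)/92089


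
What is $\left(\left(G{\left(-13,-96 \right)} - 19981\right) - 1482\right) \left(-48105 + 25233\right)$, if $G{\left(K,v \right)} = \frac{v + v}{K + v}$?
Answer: $\frac{53503897800}{109} \approx 4.9086 \cdot 10^{8}$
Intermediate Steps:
$G{\left(K,v \right)} = \frac{2 v}{K + v}$
$\left(\left(G{\left(-13,-96 \right)} - 19981\right) - 1482\right) \left(-48105 + 25233\right) = \left(\left(2 \left(-96\right) \frac{1}{-13 - 96} - 19981\right) - 1482\right) \left(-48105 + 25233\right) = \left(\left(2 \left(-96\right) \frac{1}{-109} - 19981\right) - 1482\right) \left(-22872\right) = \left(\left(2 \left(-96\right) \left(- \frac{1}{109}\right) - 19981\right) - 1482\right) \left(-22872\right) = \left(\left(\frac{192}{109} - 19981\right) - 1482\right) \left(-22872\right) = \left(- \frac{2177737}{109} - 1482\right) \left(-22872\right) = \left(- \frac{2339275}{109}\right) \left(-22872\right) = \frac{53503897800}{109}$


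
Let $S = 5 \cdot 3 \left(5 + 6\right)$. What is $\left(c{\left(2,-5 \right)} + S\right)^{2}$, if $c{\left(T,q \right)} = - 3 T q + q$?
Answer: $36100$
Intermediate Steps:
$c{\left(T,q \right)} = q - 3 T q$ ($c{\left(T,q \right)} = - 3 T q + q = q - 3 T q$)
$S = 165$ ($S = 15 \cdot 11 = 165$)
$\left(c{\left(2,-5 \right)} + S\right)^{2} = \left(- 5 \left(1 - 6\right) + 165\right)^{2} = \left(\left(-5\right) \left(-5\right) + 165\right)^{2} = \left(25 + 165\right)^{2} = 190^{2} = 36100$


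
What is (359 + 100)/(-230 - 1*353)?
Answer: -459/583 ≈ -0.78731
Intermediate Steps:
(359 + 100)/(-230 - 1*353) = 459/(-230 - 353) = 459/(-583) = 459*(-1/583) = -459/583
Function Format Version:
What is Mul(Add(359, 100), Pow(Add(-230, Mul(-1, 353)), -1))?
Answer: Rational(-459, 583) ≈ -0.78731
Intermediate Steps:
Mul(Add(359, 100), Pow(Add(-230, Mul(-1, 353)), -1)) = Mul(459, Pow(Add(-230, -353), -1)) = Mul(459, Pow(-583, -1)) = Mul(459, Rational(-1, 583)) = Rational(-459, 583)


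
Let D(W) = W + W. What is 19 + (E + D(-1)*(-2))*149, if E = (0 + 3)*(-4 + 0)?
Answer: -1173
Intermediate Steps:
D(W) = 2*W
E = -12 (E = 3*(-4) = -12)
19 + (E + D(-1)*(-2))*149 = 19 + (-12 + (2*(-1))*(-2))*149 = 19 + (-12 - 2*(-2))*149 = 19 + (-12 + 4)*149 = 19 - 8*149 = 19 - 1192 = -1173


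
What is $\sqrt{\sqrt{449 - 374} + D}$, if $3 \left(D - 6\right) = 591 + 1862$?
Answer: $\frac{\sqrt{7413 + 45 \sqrt{3}}}{3} \approx 28.85$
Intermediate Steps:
$D = \frac{2471}{3}$ ($D = 6 + \frac{591 + 1862}{3} = 6 + \frac{1}{3} \cdot 2453 = 6 + \frac{2453}{3} = \frac{2471}{3} \approx 823.67$)
$\sqrt{\sqrt{449 - 374} + D} = \sqrt{\sqrt{449 - 374} + \frac{2471}{3}} = \sqrt{\sqrt{75} + \frac{2471}{3}} = \sqrt{5 \sqrt{3} + \frac{2471}{3}} = \sqrt{\frac{2471}{3} + 5 \sqrt{3}}$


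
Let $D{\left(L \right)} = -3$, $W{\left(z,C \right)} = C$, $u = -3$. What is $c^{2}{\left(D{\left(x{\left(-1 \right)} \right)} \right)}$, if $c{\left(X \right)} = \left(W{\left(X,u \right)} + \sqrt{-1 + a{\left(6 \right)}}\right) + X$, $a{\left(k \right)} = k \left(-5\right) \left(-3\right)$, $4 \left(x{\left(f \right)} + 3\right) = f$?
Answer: $\left(6 - \sqrt{89}\right)^{2} \approx 11.792$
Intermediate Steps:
$x{\left(f \right)} = -3 + \frac{f}{4}$
$a{\left(k \right)} = 15 k$ ($a{\left(k \right)} = - 5 k \left(-3\right) = 15 k$)
$c{\left(X \right)} = -3 + X + \sqrt{89}$ ($c{\left(X \right)} = \left(-3 + \sqrt{-1 + 15 \cdot 6}\right) + X = \left(-3 + \sqrt{-1 + 90}\right) + X = \left(-3 + \sqrt{89}\right) + X = -3 + X + \sqrt{89}$)
$c^{2}{\left(D{\left(x{\left(-1 \right)} \right)} \right)} = \left(-3 - 3 + \sqrt{89}\right)^{2} = \left(-6 + \sqrt{89}\right)^{2}$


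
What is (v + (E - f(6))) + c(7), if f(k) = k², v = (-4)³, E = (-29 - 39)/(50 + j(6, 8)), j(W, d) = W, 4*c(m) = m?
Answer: -2785/28 ≈ -99.464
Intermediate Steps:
c(m) = m/4
E = -17/14 (E = (-29 - 39)/(50 + 6) = -68/56 = -68*1/56 = -17/14 ≈ -1.2143)
v = -64
(v + (E - f(6))) + c(7) = (-64 + (-17/14 - 1*6²)) + (¼)*7 = (-64 + (-17/14 - 1*36)) + 7/4 = (-64 + (-17/14 - 36)) + 7/4 = (-64 - 521/14) + 7/4 = -1417/14 + 7/4 = -2785/28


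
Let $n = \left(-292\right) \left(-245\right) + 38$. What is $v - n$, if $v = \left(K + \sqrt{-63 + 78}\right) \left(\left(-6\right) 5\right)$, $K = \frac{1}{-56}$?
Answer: $- \frac{2004169}{28} - 30 \sqrt{15} \approx -71694.0$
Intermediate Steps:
$K = - \frac{1}{56} \approx -0.017857$
$n = 71578$ ($n = 71540 + 38 = 71578$)
$v = \frac{15}{28} - 30 \sqrt{15}$ ($v = \left(- \frac{1}{56} + \sqrt{-63 + 78}\right) \left(\left(-6\right) 5\right) = \left(- \frac{1}{56} + \sqrt{15}\right) \left(-30\right) = \frac{15}{28} - 30 \sqrt{15} \approx -115.65$)
$v - n = \left(\frac{15}{28} - 30 \sqrt{15}\right) - 71578 = - \frac{2004169}{28} - 30 \sqrt{15}$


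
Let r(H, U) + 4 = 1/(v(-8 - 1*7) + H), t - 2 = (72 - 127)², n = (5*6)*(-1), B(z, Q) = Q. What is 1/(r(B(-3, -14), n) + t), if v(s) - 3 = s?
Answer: 26/78597 ≈ 0.00033080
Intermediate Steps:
v(s) = 3 + s
n = -30 (n = 30*(-1) = -30)
t = 3027 (t = 2 + (72 - 127)² = 2 + (-55)² = 2 + 3025 = 3027)
r(H, U) = -4 + 1/(-12 + H) (r(H, U) = -4 + 1/((3 + (-8 - 1*7)) + H) = -4 + 1/((3 + (-8 - 7)) + H) = -4 + 1/((3 - 15) + H) = -4 + 1/(-12 + H))
1/(r(B(-3, -14), n) + t) = 1/((49 - 4*(-14))/(-12 - 14) + 3027) = 1/((49 + 56)/(-26) + 3027) = 1/(-1/26*105 + 3027) = 1/(-105/26 + 3027) = 1/(78597/26) = 26/78597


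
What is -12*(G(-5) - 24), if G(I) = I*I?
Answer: -12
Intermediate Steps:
G(I) = I**2
-12*(G(-5) - 24) = -12*((-5)**2 - 24) = -12*(25 - 24) = -12*1 = -12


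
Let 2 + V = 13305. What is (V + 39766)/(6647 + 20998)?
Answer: 53069/27645 ≈ 1.9197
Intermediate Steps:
V = 13303 (V = -2 + 13305 = 13303)
(V + 39766)/(6647 + 20998) = (13303 + 39766)/(6647 + 20998) = 53069/27645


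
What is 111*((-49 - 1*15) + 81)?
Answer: 1887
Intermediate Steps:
111*((-49 - 1*15) + 81) = 111*((-49 - 15) + 81) = 111*(-64 + 81) = 111*17 = 1887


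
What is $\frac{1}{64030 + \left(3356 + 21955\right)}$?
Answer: $\frac{1}{89341} \approx 1.1193 \cdot 10^{-5}$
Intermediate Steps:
$\frac{1}{64030 + \left(3356 + 21955\right)} = \frac{1}{64030 + 25311} = \frac{1}{89341}$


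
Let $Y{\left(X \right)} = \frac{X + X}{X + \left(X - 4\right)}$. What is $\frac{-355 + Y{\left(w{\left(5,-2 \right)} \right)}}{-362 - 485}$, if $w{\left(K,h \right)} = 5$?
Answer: $\frac{1060}{2541} \approx 0.41716$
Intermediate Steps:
$Y{\left(X \right)} = \frac{2 X}{-4 + 2 X}$ ($Y{\left(X \right)} = \frac{2 X}{X + \left(-4 + X\right)} = \frac{2 X}{-4 + 2 X}$)
$\frac{-355 + Y{\left(w{\left(5,-2 \right)} \right)}}{-362 - 485} = \frac{-355 + \frac{5}{-2 + 5}}{-362 - 485} = \frac{-355 + \frac{5}{3}}{-847} = - \frac{-355 + 5 \cdot \frac{1}{3}}{847} = - \frac{-355 + \frac{5}{3}}{847} = \left(- \frac{1}{847}\right) \left(- \frac{1060}{3}\right) = \frac{1060}{2541}$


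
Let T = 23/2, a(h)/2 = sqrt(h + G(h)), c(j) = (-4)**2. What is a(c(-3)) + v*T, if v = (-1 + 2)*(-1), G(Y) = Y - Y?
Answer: -7/2 ≈ -3.5000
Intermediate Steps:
G(Y) = 0
c(j) = 16
v = -1 (v = 1*(-1) = -1)
a(h) = 2*sqrt(h) (a(h) = 2*sqrt(h + 0) = 2*sqrt(h))
T = 23/2 (T = 23*(1/2) = 23/2 ≈ 11.500)
a(c(-3)) + v*T = 2*sqrt(16) - 1*23/2 = 2*4 - 23/2 = 8 - 23/2 = -7/2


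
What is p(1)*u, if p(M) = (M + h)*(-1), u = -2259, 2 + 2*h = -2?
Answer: -2259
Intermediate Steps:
h = -2 (h = -1 + (1/2)*(-2) = -1 - 1 = -2)
p(M) = 2 - M (p(M) = (M - 2)*(-1) = (-2 + M)*(-1) = 2 - M)
p(1)*u = (2 - 1*1)*(-2259) = (2 - 1)*(-2259) = 1*(-2259) = -2259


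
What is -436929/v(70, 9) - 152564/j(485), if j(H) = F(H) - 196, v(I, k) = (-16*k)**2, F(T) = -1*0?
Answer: 256494085/338688 ≈ 757.32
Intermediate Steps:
F(T) = 0
v(I, k) = 256*k**2
j(H) = -196 (j(H) = 0 - 196 = -196)
-436929/v(70, 9) - 152564/j(485) = -436929/(256*9**2) - 152564/(-196) = -436929/(256*81) - 152564*(-1/196) = -436929/20736 + 38141/49 = -436929*1/20736 + 38141/49 = -145643/6912 + 38141/49 = 256494085/338688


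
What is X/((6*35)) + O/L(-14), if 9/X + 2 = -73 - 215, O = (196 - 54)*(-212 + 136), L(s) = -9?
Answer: 219077573/182700 ≈ 1199.1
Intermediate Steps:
O = -10792 (O = 142*(-76) = -10792)
X = -9/290 (X = 9/(-2 + (-73 - 215)) = 9/(-2 - 288) = 9/(-290) = 9*(-1/290) = -9/290 ≈ -0.031034)
X/((6*35)) + O/L(-14) = -9/(290*(6*35)) - 10792/(-9) = -9/290/210 - 10792*(-⅑) = -9/290*1/210 + 10792/9 = -3/20300 + 10792/9 = 219077573/182700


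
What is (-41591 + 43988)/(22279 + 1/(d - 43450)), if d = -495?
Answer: 35112055/326350218 ≈ 0.10759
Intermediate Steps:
(-41591 + 43988)/(22279 + 1/(d - 43450)) = (-41591 + 43988)/(22279 + 1/(-495 - 43450)) = 2397/(22279 + 1/(-43945)) = 2397/(22279 - 1/43945) = 2397/(979050654/43945) = 2397*(43945/979050654) = 35112055/326350218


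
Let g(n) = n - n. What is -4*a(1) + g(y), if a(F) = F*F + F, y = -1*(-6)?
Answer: -8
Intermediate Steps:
y = 6
g(n) = 0
a(F) = F + F² (a(F) = F² + F = F + F²)
-4*a(1) + g(y) = -4*(1 + 1) + 0 = -4*2 + 0 = -8 + 0 = -8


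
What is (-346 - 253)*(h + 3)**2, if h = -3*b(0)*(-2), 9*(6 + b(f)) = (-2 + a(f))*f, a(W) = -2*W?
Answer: -652311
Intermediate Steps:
b(f) = -6 + f*(-2 - 2*f)/9 (b(f) = -6 + ((-2 - 2*f)*f)/9 = -6 + (f*(-2 - 2*f))/9 = -6 + f*(-2 - 2*f)/9)
h = -36 (h = -3*(-6 - 2/9*0 - 2/9*0**2)*(-2) = -3*(-6 + 0 - 2/9*0)*(-2) = -3*(-6 + 0 + 0)*(-2) = -3*(-6)*(-2) = 18*(-2) = -36)
(-346 - 253)*(h + 3)**2 = (-346 - 253)*(-36 + 3)**2 = -599*(-33)**2 = -599*1089 = -652311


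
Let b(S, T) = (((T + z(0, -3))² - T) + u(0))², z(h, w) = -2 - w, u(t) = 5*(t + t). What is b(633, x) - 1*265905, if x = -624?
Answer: 151128629104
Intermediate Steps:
u(t) = 10*t (u(t) = 5*(2*t) = 10*t)
b(S, T) = ((1 + T)² - T)² (b(S, T) = (((T + (-2 - 1*(-3)))² - T) + 10*0)² = (((T + (-2 + 3))² - T) + 0)² = (((T + 1)² - T) + 0)² = (((1 + T)² - T) + 0)² = ((1 + T)² - T)²)
b(633, x) - 1*265905 = (-624 - (1 - 624)²)² - 1*265905 = (-624 - 1*(-623)²)² - 265905 = (-624 - 1*388129)² - 265905 = (-624 - 388129)² - 265905 = (-388753)² - 265905 = 151128895009 - 265905 = 151128629104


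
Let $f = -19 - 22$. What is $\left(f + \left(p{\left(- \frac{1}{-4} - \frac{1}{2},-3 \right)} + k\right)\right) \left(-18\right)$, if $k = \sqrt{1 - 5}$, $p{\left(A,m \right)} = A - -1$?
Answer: $\frac{1449}{2} - 36 i \approx 724.5 - 36.0 i$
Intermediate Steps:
$p{\left(A,m \right)} = 1 + A$ ($p{\left(A,m \right)} = A + 1 = 1 + A$)
$k = 2 i$ ($k = \sqrt{-4} = 2 i \approx 2.0 i$)
$f = -41$
$\left(f + \left(p{\left(- \frac{1}{-4} - \frac{1}{2},-3 \right)} + k\right)\right) \left(-18\right) = \left(-41 + \left(\left(1 - \frac{1}{4}\right) + 2 i\right)\right) \left(-18\right) = \left(-41 + \left(\frac{3}{4} + 2 i\right)\right) \left(-18\right) = \left(- \frac{161}{4} + 2 i\right) \left(-18\right) = \frac{1449}{2} - 36 i$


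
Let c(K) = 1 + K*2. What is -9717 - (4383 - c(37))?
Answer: -14025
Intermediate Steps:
c(K) = 1 + 2*K
-9717 - (4383 - c(37)) = -9717 - (4383 - (1 + 2*37)) = -9717 - (4383 - (1 + 74)) = -9717 - (4383 - 1*75) = -9717 - (4383 - 75) = -9717 - 1*4308 = -9717 - 4308 = -14025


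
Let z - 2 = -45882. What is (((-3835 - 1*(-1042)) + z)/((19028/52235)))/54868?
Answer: -2542434155/1044028304 ≈ -2.4352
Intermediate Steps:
z = -45880 (z = 2 - 45882 = -45880)
(((-3835 - 1*(-1042)) + z)/((19028/52235)))/54868 = (((-3835 - 1*(-1042)) - 45880)/((19028/52235)))/54868 = (((-3835 + 1042) - 45880)/((19028*(1/52235))))*(1/54868) = ((-2793 - 45880)/(19028/52235))*(1/54868) = -48673*52235/19028*(1/54868) = -2542434155/19028*1/54868 = -2542434155/1044028304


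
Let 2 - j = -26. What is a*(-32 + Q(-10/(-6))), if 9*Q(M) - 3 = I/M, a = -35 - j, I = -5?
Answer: 2016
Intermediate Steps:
j = 28 (j = 2 - 1*(-26) = 2 + 26 = 28)
a = -63 (a = -35 - 1*28 = -35 - 28 = -63)
Q(M) = 1/3 - 5/(9*M) (Q(M) = 1/3 + (-5/M)/9 = 1/3 - 5/(9*M))
a*(-32 + Q(-10/(-6))) = -63*(-32 + (-5 + 3*(-10/(-6)))/(9*((-10/(-6))))) = -63*(-32 + (-5 + 3*(-10*(-1/6)))/(9*((-10*(-1/6))))) = -63*(-32 + (-5 + 3*(5/3))/(9*(5/3))) = -63*(-32 + (1/9)*(3/5)*(-5 + 5)) = -63*(-32 + (1/9)*(3/5)*0) = -63*(-32 + 0) = -63*(-32) = 2016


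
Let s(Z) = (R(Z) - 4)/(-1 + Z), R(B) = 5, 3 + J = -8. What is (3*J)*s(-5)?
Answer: 11/2 ≈ 5.5000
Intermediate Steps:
J = -11 (J = -3 - 8 = -11)
s(Z) = 1/(-1 + Z) (s(Z) = (5 - 4)/(-1 + Z) = 1/(-1 + Z))
(3*J)*s(-5) = (3*(-11))/(-1 - 5) = -33/(-6) = -33*(-⅙) = 11/2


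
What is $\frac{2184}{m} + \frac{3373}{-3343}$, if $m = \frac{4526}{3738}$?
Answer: $\frac{13638145229}{7565209} \approx 1802.7$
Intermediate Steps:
$m = \frac{2263}{1869}$ ($m = 4526 \cdot \frac{1}{3738} = \frac{2263}{1869} \approx 1.2108$)
$\frac{2184}{m} + \frac{3373}{-3343} = \frac{2184}{\frac{2263}{1869}} + \frac{3373}{-3343} = 2184 \cdot \frac{1869}{2263} + 3373 \left(- \frac{1}{3343}\right) = \frac{4081896}{2263} - \frac{3373}{3343} = \frac{13638145229}{7565209}$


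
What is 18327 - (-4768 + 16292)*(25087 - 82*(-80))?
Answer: -364681701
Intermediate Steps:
18327 - (-4768 + 16292)*(25087 - 82*(-80)) = 18327 - 11524*(25087 + 6560) = 18327 - 11524*31647 = 18327 - 1*364700028 = 18327 - 364700028 = -364681701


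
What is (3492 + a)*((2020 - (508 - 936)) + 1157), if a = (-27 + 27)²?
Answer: 12588660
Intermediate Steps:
a = 0 (a = 0² = 0)
(3492 + a)*((2020 - (508 - 936)) + 1157) = (3492 + 0)*((2020 - (508 - 936)) + 1157) = 3492*((2020 - 1*(-428)) + 1157) = 3492*((2020 + 428) + 1157) = 3492*(2448 + 1157) = 3492*3605 = 12588660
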